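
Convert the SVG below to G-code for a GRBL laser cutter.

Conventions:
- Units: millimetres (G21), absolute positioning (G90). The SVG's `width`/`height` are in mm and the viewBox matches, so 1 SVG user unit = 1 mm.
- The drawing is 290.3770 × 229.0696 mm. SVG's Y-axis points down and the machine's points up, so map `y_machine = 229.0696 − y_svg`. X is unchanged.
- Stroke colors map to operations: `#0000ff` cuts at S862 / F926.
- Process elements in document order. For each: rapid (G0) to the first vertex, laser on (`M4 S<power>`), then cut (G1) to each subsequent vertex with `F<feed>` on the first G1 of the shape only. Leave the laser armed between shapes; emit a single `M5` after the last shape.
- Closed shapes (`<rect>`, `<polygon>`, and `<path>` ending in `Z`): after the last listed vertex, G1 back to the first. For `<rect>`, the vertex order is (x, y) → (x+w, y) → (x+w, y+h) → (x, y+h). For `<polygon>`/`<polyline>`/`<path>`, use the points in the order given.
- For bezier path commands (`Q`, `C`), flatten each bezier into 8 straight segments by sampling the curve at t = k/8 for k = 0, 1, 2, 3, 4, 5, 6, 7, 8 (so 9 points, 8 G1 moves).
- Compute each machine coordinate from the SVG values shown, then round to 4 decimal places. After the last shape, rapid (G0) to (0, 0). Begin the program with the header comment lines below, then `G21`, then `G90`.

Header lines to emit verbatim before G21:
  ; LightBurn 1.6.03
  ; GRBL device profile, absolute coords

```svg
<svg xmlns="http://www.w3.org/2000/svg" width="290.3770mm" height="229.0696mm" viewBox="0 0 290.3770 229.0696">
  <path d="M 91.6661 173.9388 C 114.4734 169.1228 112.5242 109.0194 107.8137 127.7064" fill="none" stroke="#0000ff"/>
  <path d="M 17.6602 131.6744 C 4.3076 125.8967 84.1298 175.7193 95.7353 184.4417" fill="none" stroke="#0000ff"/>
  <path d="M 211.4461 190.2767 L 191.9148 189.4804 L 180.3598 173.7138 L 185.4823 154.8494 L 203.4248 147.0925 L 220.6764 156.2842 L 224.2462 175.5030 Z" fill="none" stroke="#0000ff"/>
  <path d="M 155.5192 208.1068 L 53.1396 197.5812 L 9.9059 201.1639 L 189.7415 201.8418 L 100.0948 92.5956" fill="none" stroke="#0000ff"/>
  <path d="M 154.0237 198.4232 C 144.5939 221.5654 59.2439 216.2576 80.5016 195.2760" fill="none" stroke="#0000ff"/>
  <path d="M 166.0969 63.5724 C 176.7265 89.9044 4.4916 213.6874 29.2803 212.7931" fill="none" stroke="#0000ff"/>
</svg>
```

Since the viewBox matches the mm dimensions, user units are millimetres directly. The only transform is the Y-flip y_m = 229.0696 − y_svg.

Shape 1 is a cubic bezier drawn with `<path>`. Its stroke #0000ff means cut at S862, F926. After flipping Y the toolpath is (91.6661,55.1308) → (99.1013,59.2665) → (104.4734,67.0142) → (108.0401,76.8027) → (110.0591,87.0606) → (110.7882,96.2169) → (110.4852,102.7002) → (109.4077,104.9394) → (107.8137,101.3632).

Shape 2 is a cubic bezier drawn with `<path>`. Its stroke #0000ff means cut at S862, F926. After flipping Y the toolpath is (17.6602,97.3952) → (16.7053,97.1444) → (22.5943,92.8144) → (33.4358,85.5382) → (47.3385,76.4491) → (62.4111,66.6803) → (76.7623,57.3650) → (88.5008,49.6365) → (95.7353,44.6279).

Shape 3 is a regular polygon drawn with `<path>`. Its stroke #0000ff means cut at S862, F926. After flipping Y the toolpath is (211.4461,38.7929) → (191.9148,39.5892) → (180.3598,55.3558) → (185.4823,74.2202) → (203.4248,81.9771) → (220.6764,72.7854) → (224.2462,53.5666) → (211.4461,38.7929), returning to the start.

Shape 4 is a open polyline drawn with `<path>`. Its stroke #0000ff means cut at S862, F926. After flipping Y the toolpath is (155.5192,20.9628) → (53.1396,31.4884) → (9.9059,27.9057) → (189.7415,27.2278) → (100.0948,136.4740).

Shape 5 is a cubic bezier drawn with `<path>`. Its stroke #0000ff means cut at S862, F926. After flipping Y the toolpath is (154.0237,30.6464) → (147.2853,23.2767) → (135.5683,18.4245) → (121.0118,15.9400) → (105.7548,15.6736) → (91.9363,17.4754) → (81.6953,21.1959) → (77.1707,26.6852) → (80.5016,33.7936).

Shape 6 is a cubic bezier drawn with `<path>`. Its stroke #0000ff means cut at S862, F926. After flipping Y the toolpath is (166.0969,165.4972) → (162.2532,151.4885) → (145.7178,130.9469) → (120.9424,106.4754) → (92.3789,80.6770) → (64.4792,56.1549) → (41.6949,35.5120) → (28.4780,21.3515) → (29.2803,16.2765).

; LightBurn 1.6.03
; GRBL device profile, absolute coords
G21
G90
G0 X91.6661 Y55.1308
M4 S862
G1 X99.1013 Y59.2665 F926
G1 X104.4734 Y67.0142
G1 X108.0401 Y76.8027
G1 X110.0591 Y87.0606
G1 X110.7882 Y96.2169
G1 X110.4852 Y102.7002
G1 X109.4077 Y104.9394
G1 X107.8137 Y101.3632
G0 X17.6602 Y97.3952
M4 S862
G1 X16.7053 Y97.1444 F926
G1 X22.5943 Y92.8144
G1 X33.4358 Y85.5382
G1 X47.3385 Y76.4491
G1 X62.4111 Y66.6803
G1 X76.7623 Y57.3650
G1 X88.5008 Y49.6365
G1 X95.7353 Y44.6279
G0 X211.4461 Y38.7929
M4 S862
G1 X191.9148 Y39.5892 F926
G1 X180.3598 Y55.3558
G1 X185.4823 Y74.2202
G1 X203.4248 Y81.9771
G1 X220.6764 Y72.7854
G1 X224.2462 Y53.5666
G1 X211.4461 Y38.7929
G0 X155.5192 Y20.9628
M4 S862
G1 X53.1396 Y31.4884 F926
G1 X9.9059 Y27.9057
G1 X189.7415 Y27.2278
G1 X100.0948 Y136.4740
G0 X154.0237 Y30.6464
M4 S862
G1 X147.2853 Y23.2767 F926
G1 X135.5683 Y18.4245
G1 X121.0118 Y15.9400
G1 X105.7548 Y15.6736
G1 X91.9363 Y17.4754
G1 X81.6953 Y21.1959
G1 X77.1707 Y26.6852
G1 X80.5016 Y33.7936
G0 X166.0969 Y165.4972
M4 S862
G1 X162.2532 Y151.4885 F926
G1 X145.7178 Y130.9469
G1 X120.9424 Y106.4754
G1 X92.3789 Y80.6770
G1 X64.4792 Y56.1549
G1 X41.6949 Y35.5120
G1 X28.4780 Y21.3515
G1 X29.2803 Y16.2765
M5
G0 X0.0000 Y0.0000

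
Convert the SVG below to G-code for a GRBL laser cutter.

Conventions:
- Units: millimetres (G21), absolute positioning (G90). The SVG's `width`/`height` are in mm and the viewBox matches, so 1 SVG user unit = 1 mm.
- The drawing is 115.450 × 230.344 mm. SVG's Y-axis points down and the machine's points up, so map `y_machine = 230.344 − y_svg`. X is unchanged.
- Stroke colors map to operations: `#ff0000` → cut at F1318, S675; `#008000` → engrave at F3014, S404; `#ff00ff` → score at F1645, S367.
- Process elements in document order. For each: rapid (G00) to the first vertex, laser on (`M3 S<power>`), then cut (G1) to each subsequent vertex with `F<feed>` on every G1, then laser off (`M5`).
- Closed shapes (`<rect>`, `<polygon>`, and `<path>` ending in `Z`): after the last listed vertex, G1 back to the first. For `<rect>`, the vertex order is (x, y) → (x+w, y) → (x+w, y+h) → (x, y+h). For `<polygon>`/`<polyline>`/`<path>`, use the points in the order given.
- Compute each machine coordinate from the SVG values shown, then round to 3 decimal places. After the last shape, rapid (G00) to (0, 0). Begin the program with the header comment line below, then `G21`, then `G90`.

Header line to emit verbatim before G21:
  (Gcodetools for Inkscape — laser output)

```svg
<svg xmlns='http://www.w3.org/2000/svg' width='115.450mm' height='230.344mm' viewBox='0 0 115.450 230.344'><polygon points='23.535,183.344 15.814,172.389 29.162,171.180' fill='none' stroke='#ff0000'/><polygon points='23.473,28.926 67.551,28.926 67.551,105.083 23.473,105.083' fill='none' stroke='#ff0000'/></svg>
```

1 u = 1 mm; y_m = 230.344 − y.

[1] `<polygon>` regular polygon, #ff0000→cut S675 F1318: (23.535,47.000) → (15.814,57.955) → (29.162,59.164) → (23.535,47.000) (closed)

[2] `<polygon>` rectangle, #ff0000→cut S675 F1318: (23.473,201.418) → (67.551,201.418) → (67.551,125.261) → (23.473,125.261) → (23.473,201.418) (closed)

(Gcodetools for Inkscape — laser output)
G21
G90
G00 X23.535 Y47.000
M3 S675
G1 X15.814 Y57.955 F1318
G1 X29.162 Y59.164 F1318
G1 X23.535 Y47.000 F1318
M5
G00 X23.473 Y201.418
M3 S675
G1 X67.551 Y201.418 F1318
G1 X67.551 Y125.261 F1318
G1 X23.473 Y125.261 F1318
G1 X23.473 Y201.418 F1318
M5
G00 X0.000 Y0.000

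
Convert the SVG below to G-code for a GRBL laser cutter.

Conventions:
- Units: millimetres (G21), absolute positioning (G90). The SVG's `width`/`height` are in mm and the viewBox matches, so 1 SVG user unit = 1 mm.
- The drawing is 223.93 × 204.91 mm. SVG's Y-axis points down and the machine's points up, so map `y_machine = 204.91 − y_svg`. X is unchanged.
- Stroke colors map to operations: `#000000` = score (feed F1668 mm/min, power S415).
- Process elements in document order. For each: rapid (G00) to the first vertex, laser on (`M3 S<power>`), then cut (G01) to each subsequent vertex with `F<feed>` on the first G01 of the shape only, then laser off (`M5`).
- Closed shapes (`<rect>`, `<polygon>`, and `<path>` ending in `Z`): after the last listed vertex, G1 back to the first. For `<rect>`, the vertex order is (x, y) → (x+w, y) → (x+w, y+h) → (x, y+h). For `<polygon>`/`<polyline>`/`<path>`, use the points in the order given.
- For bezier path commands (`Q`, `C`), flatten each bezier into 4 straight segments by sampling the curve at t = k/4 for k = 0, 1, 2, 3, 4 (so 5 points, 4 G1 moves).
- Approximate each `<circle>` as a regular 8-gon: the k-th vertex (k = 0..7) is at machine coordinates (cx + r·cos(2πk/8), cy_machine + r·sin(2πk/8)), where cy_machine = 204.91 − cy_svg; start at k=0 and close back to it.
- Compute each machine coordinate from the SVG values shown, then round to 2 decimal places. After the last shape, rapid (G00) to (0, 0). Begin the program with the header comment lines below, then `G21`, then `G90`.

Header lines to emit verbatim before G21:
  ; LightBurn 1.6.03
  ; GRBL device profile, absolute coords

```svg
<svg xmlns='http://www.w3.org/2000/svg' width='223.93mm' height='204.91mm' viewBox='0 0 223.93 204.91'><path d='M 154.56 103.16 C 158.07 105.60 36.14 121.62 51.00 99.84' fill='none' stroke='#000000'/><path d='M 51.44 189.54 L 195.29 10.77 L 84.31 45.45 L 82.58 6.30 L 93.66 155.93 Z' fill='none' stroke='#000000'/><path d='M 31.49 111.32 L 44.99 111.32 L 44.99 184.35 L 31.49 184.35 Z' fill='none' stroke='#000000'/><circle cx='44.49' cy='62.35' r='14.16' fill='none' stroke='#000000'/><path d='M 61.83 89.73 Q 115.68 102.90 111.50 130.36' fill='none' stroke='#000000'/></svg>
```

; LightBurn 1.6.03
; GRBL device profile, absolute coords
G21
G90
G00 X154.56 Y101.75
M3 S415
G01 X137.77 Y98.18 F1668
G01 X98.52 Y94.33
G01 X61.41 Y95.02
G01 X51.00 Y105.07
M5
G00 X51.44 Y15.37
M3 S415
G01 X195.29 Y194.14 F1668
G01 X84.31 Y159.46
G01 X82.58 Y198.61
G01 X93.66 Y48.98
G01 X51.44 Y15.37
M5
G00 X31.49 Y93.59
M3 S415
G01 X44.99 Y93.59 F1668
G01 X44.99 Y20.56
G01 X31.49 Y20.56
G01 X31.49 Y93.59
M5
G00 X58.65 Y142.56
M3 S415
G01 X54.50 Y152.57 F1668
G01 X44.49 Y156.72
G01 X34.48 Y152.57
G01 X30.33 Y142.56
G01 X34.48 Y132.55
G01 X44.49 Y128.40
G01 X54.50 Y132.55
G01 X58.65 Y142.56
M5
G00 X61.83 Y115.18
M3 S415
G01 X85.13 Y107.70 F1668
G01 X101.17 Y98.44
G01 X109.96 Y87.39
G01 X111.50 Y74.55
M5
G00 X0.00 Y0.00

Since the viewBox matches the mm dimensions, user units are millimetres directly. The only transform is the Y-flip y_m = 204.91 − y_svg.

Shape 1 is a cubic bezier drawn with `<path>`. Its stroke #000000 means score at S415, F1668. After flipping Y the toolpath is (154.56,101.75) → (137.77,98.18) → (98.52,94.33) → (61.41,95.02) → (51.00,105.07).

Shape 2 is a closed polygon drawn with `<path>`. Its stroke #000000 means score at S415, F1668. After flipping Y the toolpath is (51.44,15.37) → (195.29,194.14) → (84.31,159.46) → (82.58,198.61) → (93.66,48.98) → (51.44,15.37), returning to the start.

Shape 3 is a rectangle drawn with `<path>`. Its stroke #000000 means score at S415, F1668. After flipping Y the toolpath is (31.49,93.59) → (44.99,93.59) → (44.99,20.56) → (31.49,20.56) → (31.49,93.59), returning to the start.

Shape 4 is a circle drawn with `<circle>`. Its stroke #000000 means score at S415, F1668. After flipping Y the toolpath is (58.65,142.56) → (54.50,152.57) → (44.49,156.72) → (34.48,152.57) → (30.33,142.56) → (34.48,132.55) → (44.49,128.40) → (54.50,132.55) → (58.65,142.56), returning to the start.

Shape 5 is a quadratic bezier drawn with `<path>`. Its stroke #000000 means score at S415, F1668. After flipping Y the toolpath is (61.83,115.18) → (85.13,107.70) → (101.17,98.44) → (109.96,87.39) → (111.50,74.55).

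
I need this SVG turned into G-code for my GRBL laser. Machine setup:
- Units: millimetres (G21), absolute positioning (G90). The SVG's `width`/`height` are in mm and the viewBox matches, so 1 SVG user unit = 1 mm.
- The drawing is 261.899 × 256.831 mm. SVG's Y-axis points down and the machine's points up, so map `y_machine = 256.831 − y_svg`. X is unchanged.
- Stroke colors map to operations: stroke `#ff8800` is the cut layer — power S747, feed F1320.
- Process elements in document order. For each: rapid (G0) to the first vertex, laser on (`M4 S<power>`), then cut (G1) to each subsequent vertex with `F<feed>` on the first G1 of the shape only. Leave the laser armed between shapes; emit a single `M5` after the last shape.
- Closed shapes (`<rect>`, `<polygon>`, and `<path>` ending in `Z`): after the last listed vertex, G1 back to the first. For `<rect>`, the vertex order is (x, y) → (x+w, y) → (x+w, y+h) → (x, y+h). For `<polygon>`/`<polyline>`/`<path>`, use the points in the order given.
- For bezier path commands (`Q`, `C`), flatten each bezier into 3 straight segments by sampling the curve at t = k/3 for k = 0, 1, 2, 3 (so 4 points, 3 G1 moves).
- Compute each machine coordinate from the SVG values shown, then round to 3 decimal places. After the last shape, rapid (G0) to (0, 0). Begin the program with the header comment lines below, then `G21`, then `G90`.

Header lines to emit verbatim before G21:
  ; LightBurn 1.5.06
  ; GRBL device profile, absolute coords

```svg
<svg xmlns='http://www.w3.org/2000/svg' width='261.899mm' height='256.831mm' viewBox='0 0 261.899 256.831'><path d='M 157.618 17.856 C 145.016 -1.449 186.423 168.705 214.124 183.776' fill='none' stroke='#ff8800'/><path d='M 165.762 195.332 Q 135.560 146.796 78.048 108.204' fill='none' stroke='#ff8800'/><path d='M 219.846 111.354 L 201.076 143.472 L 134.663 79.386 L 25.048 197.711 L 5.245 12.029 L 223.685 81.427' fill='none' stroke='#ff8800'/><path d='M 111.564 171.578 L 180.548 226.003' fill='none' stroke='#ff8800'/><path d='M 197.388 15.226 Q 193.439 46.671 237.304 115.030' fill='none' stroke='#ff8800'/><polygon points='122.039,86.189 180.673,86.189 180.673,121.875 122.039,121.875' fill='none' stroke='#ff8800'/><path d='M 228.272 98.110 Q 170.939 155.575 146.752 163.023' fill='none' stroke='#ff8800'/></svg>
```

viewBox `0 0 261.899 256.831` with mm width/height → 1 unit = 1 mm. Flip: y_m = 256.831 − y_svg.

**Shape 1** — `<path>` cubic bezier, stroke `#ff8800` → cut (S747, F1320). Control points (SVG): P0=(157.618,17.856), P1=(145.016,-1.449), P2=(186.423,168.705), P3=(214.124,183.776); sampled at t=k/3. Machine vertices: (157.618,238.975) → (160.511,207.888) → (184.362,127.060) → (214.124,73.055). Open path.

**Shape 2** — `<path>` quadratic bezier, stroke `#ff8800` → cut (S747, F1320). Control points (SVG): P0=(165.762,195.332), P1=(135.560,146.796), P2=(78.048,108.204); sampled at t=k/3. Machine vertices: (165.762,61.499) → (142.593,92.751) → (113.355,121.794) → (78.048,148.627). Open path.

**Shape 3** — `<path>` open polyline, stroke `#ff8800` → cut (S747, F1320). Machine vertices: (219.846,145.477) → (201.076,113.359) → (134.663,177.445) → (25.048,59.120) → (5.245,244.802) → (223.685,175.404). Open path.

**Shape 4** — `<path>` line segment, stroke `#ff8800` → cut (S747, F1320). Machine vertices: (111.564,85.253) → (180.548,30.828). Open path.

**Shape 5** — `<path>` quadratic bezier, stroke `#ff8800` → cut (S747, F1320). Control points (SVG): P0=(197.388,15.226), P1=(193.439,46.671), P2=(237.304,115.030); sampled at t=k/3. Machine vertices: (197.388,241.605) → (200.068,216.540) → (213.373,183.272) → (237.304,141.801). Open path.

**Shape 6** — `<polygon>` rectangle, stroke `#ff8800` → cut (S747, F1320). Machine vertices: (122.039,170.642) → (180.673,170.642) → (180.673,134.956) → (122.039,134.956) → (122.039,170.642). Closed: final G1 returns to the first vertex.

**Shape 7** — `<path>` quadratic bezier, stroke `#ff8800` → cut (S747, F1320). Control points (SVG): P0=(228.272,98.110), P1=(170.939,155.575), P2=(146.752,163.023); sampled at t=k/3. Machine vertices: (228.272,158.721) → (193.733,125.968) → (166.560,104.331) → (146.752,93.808). Open path.

; LightBurn 1.5.06
; GRBL device profile, absolute coords
G21
G90
G0 X157.618 Y238.975
M4 S747
G1 X160.511 Y207.888 F1320
G1 X184.362 Y127.060
G1 X214.124 Y73.055
G0 X165.762 Y61.499
M4 S747
G1 X142.593 Y92.751 F1320
G1 X113.355 Y121.794
G1 X78.048 Y148.627
G0 X219.846 Y145.477
M4 S747
G1 X201.076 Y113.359 F1320
G1 X134.663 Y177.445
G1 X25.048 Y59.120
G1 X5.245 Y244.802
G1 X223.685 Y175.404
G0 X111.564 Y85.253
M4 S747
G1 X180.548 Y30.828 F1320
G0 X197.388 Y241.605
M4 S747
G1 X200.068 Y216.540 F1320
G1 X213.373 Y183.272
G1 X237.304 Y141.801
G0 X122.039 Y170.642
M4 S747
G1 X180.673 Y170.642 F1320
G1 X180.673 Y134.956
G1 X122.039 Y134.956
G1 X122.039 Y170.642
G0 X228.272 Y158.721
M4 S747
G1 X193.733 Y125.968 F1320
G1 X166.560 Y104.331
G1 X146.752 Y93.808
M5
G0 X0.000 Y0.000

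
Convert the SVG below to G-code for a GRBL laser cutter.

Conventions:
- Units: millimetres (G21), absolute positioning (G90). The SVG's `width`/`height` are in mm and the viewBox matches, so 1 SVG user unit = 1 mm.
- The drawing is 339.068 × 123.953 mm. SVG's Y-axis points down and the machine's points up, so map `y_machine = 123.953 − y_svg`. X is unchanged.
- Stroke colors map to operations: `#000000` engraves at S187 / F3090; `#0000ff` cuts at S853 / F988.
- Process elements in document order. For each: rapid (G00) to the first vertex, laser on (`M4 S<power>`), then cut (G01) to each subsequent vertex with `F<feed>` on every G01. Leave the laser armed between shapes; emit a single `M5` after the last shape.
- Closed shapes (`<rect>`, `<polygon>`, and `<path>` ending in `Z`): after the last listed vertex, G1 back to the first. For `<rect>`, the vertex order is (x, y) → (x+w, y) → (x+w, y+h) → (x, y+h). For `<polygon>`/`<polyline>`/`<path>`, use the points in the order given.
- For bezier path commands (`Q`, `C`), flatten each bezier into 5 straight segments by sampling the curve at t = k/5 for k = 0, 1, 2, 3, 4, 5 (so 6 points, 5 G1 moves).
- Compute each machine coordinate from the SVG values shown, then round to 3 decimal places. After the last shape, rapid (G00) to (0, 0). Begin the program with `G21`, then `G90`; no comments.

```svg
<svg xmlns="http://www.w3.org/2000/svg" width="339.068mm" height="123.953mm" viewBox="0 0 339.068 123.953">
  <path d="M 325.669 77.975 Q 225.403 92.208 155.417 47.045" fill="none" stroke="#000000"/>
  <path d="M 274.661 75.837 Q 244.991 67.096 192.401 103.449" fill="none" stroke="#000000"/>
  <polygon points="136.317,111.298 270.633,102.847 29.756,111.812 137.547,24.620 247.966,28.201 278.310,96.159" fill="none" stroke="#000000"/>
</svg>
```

1 u = 1 mm; y_m = 123.953 − y.

[1] `<path>` quadratic bezier, #000000→engrave S187 F3090: (325.669,45.978) → (286.774,42.661) → (250.301,44.095) → (216.251,50.281) → (184.623,61.219) → (155.417,76.908)

[2] `<path>` quadratic bezier, #000000→engrave S187 F3090: (274.661,48.116) → (261.876,49.809) → (247.258,47.894) → (230.806,42.371) → (212.520,33.241) → (192.401,20.504)

[3] `<polygon>` closed polygon, #000000→engrave S187 F3090: (136.317,12.655) → (270.633,21.106) → (29.756,12.141) → (137.547,99.333) → (247.966,95.752) → (278.310,27.794) → (136.317,12.655) (closed)

G21
G90
G00 X325.669 Y45.978
M4 S187
G01 X286.774 Y42.661 F3090
G01 X250.301 Y44.095 F3090
G01 X216.251 Y50.281 F3090
G01 X184.623 Y61.219 F3090
G01 X155.417 Y76.908 F3090
G00 X274.661 Y48.116
M4 S187
G01 X261.876 Y49.809 F3090
G01 X247.258 Y47.894 F3090
G01 X230.806 Y42.371 F3090
G01 X212.520 Y33.241 F3090
G01 X192.401 Y20.504 F3090
G00 X136.317 Y12.655
M4 S187
G01 X270.633 Y21.106 F3090
G01 X29.756 Y12.141 F3090
G01 X137.547 Y99.333 F3090
G01 X247.966 Y95.752 F3090
G01 X278.310 Y27.794 F3090
G01 X136.317 Y12.655 F3090
M5
G00 X0.000 Y0.000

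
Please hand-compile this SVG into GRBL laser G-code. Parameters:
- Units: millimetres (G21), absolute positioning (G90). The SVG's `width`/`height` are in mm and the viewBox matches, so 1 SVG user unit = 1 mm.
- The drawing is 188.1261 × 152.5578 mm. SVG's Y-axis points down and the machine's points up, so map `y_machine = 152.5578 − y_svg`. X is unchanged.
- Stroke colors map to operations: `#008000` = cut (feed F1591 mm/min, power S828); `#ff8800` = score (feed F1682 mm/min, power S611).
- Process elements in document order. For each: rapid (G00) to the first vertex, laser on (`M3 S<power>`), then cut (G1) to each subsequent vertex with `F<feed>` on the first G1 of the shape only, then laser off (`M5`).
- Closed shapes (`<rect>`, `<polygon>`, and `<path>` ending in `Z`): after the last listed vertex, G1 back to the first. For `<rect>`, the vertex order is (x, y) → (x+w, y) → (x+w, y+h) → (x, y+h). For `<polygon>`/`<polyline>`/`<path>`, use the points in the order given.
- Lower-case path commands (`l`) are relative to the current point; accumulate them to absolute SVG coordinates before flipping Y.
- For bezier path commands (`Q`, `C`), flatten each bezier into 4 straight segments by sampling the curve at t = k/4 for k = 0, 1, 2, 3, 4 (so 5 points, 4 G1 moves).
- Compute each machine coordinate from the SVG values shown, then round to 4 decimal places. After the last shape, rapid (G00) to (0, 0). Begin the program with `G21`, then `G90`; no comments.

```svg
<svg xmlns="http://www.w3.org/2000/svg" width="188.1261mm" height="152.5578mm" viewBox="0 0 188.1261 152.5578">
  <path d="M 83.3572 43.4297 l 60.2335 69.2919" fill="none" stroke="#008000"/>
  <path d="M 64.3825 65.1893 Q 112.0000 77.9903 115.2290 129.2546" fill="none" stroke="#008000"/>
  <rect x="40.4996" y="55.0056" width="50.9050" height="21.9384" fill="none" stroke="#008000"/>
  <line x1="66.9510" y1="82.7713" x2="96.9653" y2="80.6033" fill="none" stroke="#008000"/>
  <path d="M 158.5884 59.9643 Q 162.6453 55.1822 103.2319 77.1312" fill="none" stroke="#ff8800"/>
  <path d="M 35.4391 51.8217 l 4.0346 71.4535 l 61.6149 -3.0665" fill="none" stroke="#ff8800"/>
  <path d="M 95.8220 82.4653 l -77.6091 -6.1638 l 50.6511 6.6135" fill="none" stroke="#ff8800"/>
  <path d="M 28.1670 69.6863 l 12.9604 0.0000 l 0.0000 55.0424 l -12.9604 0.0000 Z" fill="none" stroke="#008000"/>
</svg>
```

Since the viewBox matches the mm dimensions, user units are millimetres directly. The only transform is the Y-flip y_m = 152.5578 − y_svg.

Shape 1 is a line segment drawn with `<path>`. Its stroke #008000 means cut at S828, F1591. After flipping Y the toolpath is (83.3572,109.1281) → (143.5907,39.8362).

Shape 2 is a quadratic bezier drawn with `<path>`. Its stroke #008000 means cut at S828, F1591. After flipping Y the toolpath is (64.3825,87.3685) → (85.4170,78.5640) → (100.9029,64.9517) → (110.8402,46.5314) → (115.2290,23.3032).

Shape 3 is a rectangle drawn with `<rect>`. Its stroke #008000 means cut at S828, F1591. After flipping Y the toolpath is (40.4996,97.5522) → (91.4046,97.5522) → (91.4046,75.6138) → (40.4996,75.6138) → (40.4996,97.5522), returning to the start.

Shape 4 is a line segment drawn with `<line>`. Its stroke #008000 means cut at S828, F1591. After flipping Y the toolpath is (66.9510,69.7865) → (96.9653,71.9545).

Shape 5 is a quadratic bezier drawn with `<path>`. Its stroke #ff8800 means score at S611, F1682. After flipping Y the toolpath is (158.5884,92.5935) → (156.6500,93.3139) → (146.7777,90.6928) → (128.9717,84.7304) → (103.2319,75.4266).

Shape 6 is a open polyline drawn with `<path>`. Its stroke #ff8800 means score at S611, F1682. After flipping Y the toolpath is (35.4391,100.7361) → (39.4737,29.2826) → (101.0886,32.3491).

Shape 7 is a open polyline drawn with `<path>`. Its stroke #ff8800 means score at S611, F1682. After flipping Y the toolpath is (95.8220,70.0925) → (18.2129,76.2563) → (68.8640,69.6428).

Shape 8 is a rectangle drawn with `<path>`. Its stroke #008000 means cut at S828, F1591. After flipping Y the toolpath is (28.1670,82.8715) → (41.1274,82.8715) → (41.1274,27.8291) → (28.1670,27.8291) → (28.1670,82.8715), returning to the start.

G21
G90
G00 X83.3572 Y109.1281
M3 S828
G1 X143.5907 Y39.8362 F1591
M5
G00 X64.3825 Y87.3685
M3 S828
G1 X85.4170 Y78.5640 F1591
G1 X100.9029 Y64.9517
G1 X110.8402 Y46.5314
G1 X115.2290 Y23.3032
M5
G00 X40.4996 Y97.5522
M3 S828
G1 X91.4046 Y97.5522 F1591
G1 X91.4046 Y75.6138
G1 X40.4996 Y75.6138
G1 X40.4996 Y97.5522
M5
G00 X66.9510 Y69.7865
M3 S828
G1 X96.9653 Y71.9545 F1591
M5
G00 X158.5884 Y92.5935
M3 S611
G1 X156.6500 Y93.3139 F1682
G1 X146.7777 Y90.6928
G1 X128.9717 Y84.7304
G1 X103.2319 Y75.4266
M5
G00 X35.4391 Y100.7361
M3 S611
G1 X39.4737 Y29.2826 F1682
G1 X101.0886 Y32.3491
M5
G00 X95.8220 Y70.0925
M3 S611
G1 X18.2129 Y76.2563 F1682
G1 X68.8640 Y69.6428
M5
G00 X28.1670 Y82.8715
M3 S828
G1 X41.1274 Y82.8715 F1591
G1 X41.1274 Y27.8291
G1 X28.1670 Y27.8291
G1 X28.1670 Y82.8715
M5
G00 X0.0000 Y0.0000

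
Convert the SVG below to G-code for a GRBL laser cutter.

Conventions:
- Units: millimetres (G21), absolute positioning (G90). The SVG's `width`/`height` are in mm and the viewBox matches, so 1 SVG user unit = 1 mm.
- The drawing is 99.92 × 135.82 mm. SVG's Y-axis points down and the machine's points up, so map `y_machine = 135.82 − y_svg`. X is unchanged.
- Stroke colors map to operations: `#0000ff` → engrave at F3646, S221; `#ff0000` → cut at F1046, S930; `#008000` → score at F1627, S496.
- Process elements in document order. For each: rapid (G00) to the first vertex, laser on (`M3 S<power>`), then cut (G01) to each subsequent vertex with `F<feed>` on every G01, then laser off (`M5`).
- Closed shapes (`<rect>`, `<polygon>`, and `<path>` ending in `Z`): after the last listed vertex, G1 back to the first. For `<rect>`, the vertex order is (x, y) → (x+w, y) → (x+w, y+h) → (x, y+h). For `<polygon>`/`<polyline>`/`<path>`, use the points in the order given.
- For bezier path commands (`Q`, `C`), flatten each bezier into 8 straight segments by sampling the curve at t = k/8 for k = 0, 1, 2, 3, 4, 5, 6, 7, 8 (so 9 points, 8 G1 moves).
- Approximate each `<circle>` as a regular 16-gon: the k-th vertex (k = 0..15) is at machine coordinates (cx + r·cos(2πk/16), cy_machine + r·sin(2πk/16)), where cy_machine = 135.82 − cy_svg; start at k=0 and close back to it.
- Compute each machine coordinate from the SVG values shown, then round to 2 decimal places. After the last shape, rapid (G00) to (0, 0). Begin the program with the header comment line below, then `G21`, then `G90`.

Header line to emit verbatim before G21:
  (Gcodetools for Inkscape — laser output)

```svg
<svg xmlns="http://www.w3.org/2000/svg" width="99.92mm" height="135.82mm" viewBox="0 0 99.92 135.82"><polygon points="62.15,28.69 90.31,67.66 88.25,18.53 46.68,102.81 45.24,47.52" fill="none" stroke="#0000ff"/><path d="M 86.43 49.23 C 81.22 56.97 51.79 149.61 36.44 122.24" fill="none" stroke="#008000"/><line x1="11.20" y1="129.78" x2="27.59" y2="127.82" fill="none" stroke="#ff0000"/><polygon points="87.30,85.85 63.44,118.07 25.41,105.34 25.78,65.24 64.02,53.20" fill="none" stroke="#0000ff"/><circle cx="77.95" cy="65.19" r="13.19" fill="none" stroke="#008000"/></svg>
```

(Gcodetools for Inkscape — laser output)
G21
G90
G00 X62.15 Y107.13
M3 S221
G01 X90.31 Y68.16 F3646
G01 X88.25 Y117.29 F3646
G01 X46.68 Y33.01 F3646
G01 X45.24 Y88.30 F3646
G01 X62.15 Y107.13 F3646
M5
G00 X86.43 Y86.59
M3 S496
G01 X83.42 Y80.11 F1627
G01 X78.58 Y68.07 F1627
G01 X72.37 Y52.87 F1627
G01 X65.24 Y36.92 F1627
G01 X57.63 Y22.61 F1627
G01 X49.99 Y12.35 F1627
G01 X42.78 Y8.54 F1627
G01 X36.44 Y13.58 F1627
M5
G00 X11.20 Y6.04
M3 S930
G01 X27.59 Y8.00 F1046
M5
G00 X87.30 Y49.97
M3 S221
G01 X63.44 Y17.75 F3646
G01 X25.41 Y30.48 F3646
G01 X25.78 Y70.58 F3646
G01 X64.02 Y82.62 F3646
G01 X87.30 Y49.97 F3646
M5
G00 X91.14 Y70.63
M3 S496
G01 X90.14 Y75.68 F1627
G01 X87.28 Y79.96 F1627
G01 X83.00 Y82.82 F1627
G01 X77.95 Y83.82 F1627
G01 X72.90 Y82.82 F1627
G01 X68.62 Y79.96 F1627
G01 X65.76 Y75.68 F1627
G01 X64.76 Y70.63 F1627
G01 X65.76 Y65.58 F1627
G01 X68.62 Y61.30 F1627
G01 X72.90 Y58.44 F1627
G01 X77.95 Y57.44 F1627
G01 X83.00 Y58.44 F1627
G01 X87.28 Y61.30 F1627
G01 X90.14 Y65.58 F1627
G01 X91.14 Y70.63 F1627
M5
G00 X0.00 Y0.00

1 u = 1 mm; y_m = 135.82 − y.

[1] `<polygon>` closed polygon, #0000ff→engrave S221 F3646: (62.15,107.13) → (90.31,68.16) → (88.25,117.29) → (46.68,33.01) → (45.24,88.30) → (62.15,107.13) (closed)

[2] `<path>` cubic bezier, #008000→score S496 F1627: (86.43,86.59) → (83.42,80.11) → (78.58,68.07) → (72.37,52.87) → (65.24,36.92) → (57.63,22.61) → (49.99,12.35) → (42.78,8.54) → (36.44,13.58)

[3] `<line>` line segment, #ff0000→cut S930 F1046: (11.20,6.04) → (27.59,8.00)

[4] `<polygon>` regular polygon, #0000ff→engrave S221 F3646: (87.30,49.97) → (63.44,17.75) → (25.41,30.48) → (25.78,70.58) → (64.02,82.62) → (87.30,49.97) (closed)

[5] `<circle>` circle, #008000→score S496 F1627: (91.14,70.63) → (90.14,75.68) → (87.28,79.96) → (83.00,82.82) → (77.95,83.82) → (72.90,82.82) → (68.62,79.96) → (65.76,75.68) → (64.76,70.63) → (65.76,65.58) → (68.62,61.30) → (72.90,58.44) → (77.95,57.44) → (83.00,58.44) → (87.28,61.30) → (90.14,65.58) → (91.14,70.63) (closed)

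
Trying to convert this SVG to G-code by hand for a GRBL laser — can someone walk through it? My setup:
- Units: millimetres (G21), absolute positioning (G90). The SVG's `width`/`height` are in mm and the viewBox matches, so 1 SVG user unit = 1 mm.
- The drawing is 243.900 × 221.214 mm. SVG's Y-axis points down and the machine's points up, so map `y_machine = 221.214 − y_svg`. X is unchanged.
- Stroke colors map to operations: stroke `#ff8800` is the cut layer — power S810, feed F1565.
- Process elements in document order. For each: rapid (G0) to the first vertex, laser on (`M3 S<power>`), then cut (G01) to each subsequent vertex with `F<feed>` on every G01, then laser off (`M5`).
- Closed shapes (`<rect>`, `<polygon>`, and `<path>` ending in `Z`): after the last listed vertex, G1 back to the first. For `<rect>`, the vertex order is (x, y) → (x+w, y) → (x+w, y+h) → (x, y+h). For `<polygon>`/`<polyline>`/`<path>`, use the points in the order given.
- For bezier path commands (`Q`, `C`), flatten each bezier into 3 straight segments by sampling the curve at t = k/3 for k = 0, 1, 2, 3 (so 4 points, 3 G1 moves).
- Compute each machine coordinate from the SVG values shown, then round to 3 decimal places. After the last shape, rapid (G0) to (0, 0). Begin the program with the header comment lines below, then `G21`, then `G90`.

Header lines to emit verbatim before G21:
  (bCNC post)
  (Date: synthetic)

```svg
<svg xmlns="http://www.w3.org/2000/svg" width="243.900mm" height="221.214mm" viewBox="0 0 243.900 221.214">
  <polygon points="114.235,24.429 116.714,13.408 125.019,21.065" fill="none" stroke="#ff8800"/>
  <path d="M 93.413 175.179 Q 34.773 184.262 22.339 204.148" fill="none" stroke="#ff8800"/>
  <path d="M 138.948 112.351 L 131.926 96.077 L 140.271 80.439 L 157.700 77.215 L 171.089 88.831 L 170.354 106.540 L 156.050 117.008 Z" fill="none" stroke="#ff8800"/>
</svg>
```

Since the viewBox matches the mm dimensions, user units are millimetres directly. The only transform is the Y-flip y_m = 221.214 − y_svg.

Shape 1 is a regular polygon drawn with `<polygon>`. Its stroke #ff8800 means cut at S810, F1565. After flipping Y the toolpath is (114.235,196.785) → (116.714,207.806) → (125.019,200.149) → (114.235,196.785), returning to the start.

Shape 2 is a quadratic bezier drawn with `<path>`. Its stroke #ff8800 means cut at S810, F1565. After flipping Y the toolpath is (93.413,46.035) → (59.454,38.779) → (35.762,29.123) → (22.339,17.066).

Shape 3 is a regular polygon drawn with `<path>`. Its stroke #ff8800 means cut at S810, F1565. After flipping Y the toolpath is (138.948,108.863) → (131.926,125.137) → (140.271,140.775) → (157.700,143.999) → (171.089,132.383) → (170.354,114.674) → (156.050,104.206) → (138.948,108.863), returning to the start.

(bCNC post)
(Date: synthetic)
G21
G90
G0 X114.235 Y196.785
M3 S810
G01 X116.714 Y207.806 F1565
G01 X125.019 Y200.149 F1565
G01 X114.235 Y196.785 F1565
M5
G0 X93.413 Y46.035
M3 S810
G01 X59.454 Y38.779 F1565
G01 X35.762 Y29.123 F1565
G01 X22.339 Y17.066 F1565
M5
G0 X138.948 Y108.863
M3 S810
G01 X131.926 Y125.137 F1565
G01 X140.271 Y140.775 F1565
G01 X157.700 Y143.999 F1565
G01 X171.089 Y132.383 F1565
G01 X170.354 Y114.674 F1565
G01 X156.050 Y104.206 F1565
G01 X138.948 Y108.863 F1565
M5
G0 X0.000 Y0.000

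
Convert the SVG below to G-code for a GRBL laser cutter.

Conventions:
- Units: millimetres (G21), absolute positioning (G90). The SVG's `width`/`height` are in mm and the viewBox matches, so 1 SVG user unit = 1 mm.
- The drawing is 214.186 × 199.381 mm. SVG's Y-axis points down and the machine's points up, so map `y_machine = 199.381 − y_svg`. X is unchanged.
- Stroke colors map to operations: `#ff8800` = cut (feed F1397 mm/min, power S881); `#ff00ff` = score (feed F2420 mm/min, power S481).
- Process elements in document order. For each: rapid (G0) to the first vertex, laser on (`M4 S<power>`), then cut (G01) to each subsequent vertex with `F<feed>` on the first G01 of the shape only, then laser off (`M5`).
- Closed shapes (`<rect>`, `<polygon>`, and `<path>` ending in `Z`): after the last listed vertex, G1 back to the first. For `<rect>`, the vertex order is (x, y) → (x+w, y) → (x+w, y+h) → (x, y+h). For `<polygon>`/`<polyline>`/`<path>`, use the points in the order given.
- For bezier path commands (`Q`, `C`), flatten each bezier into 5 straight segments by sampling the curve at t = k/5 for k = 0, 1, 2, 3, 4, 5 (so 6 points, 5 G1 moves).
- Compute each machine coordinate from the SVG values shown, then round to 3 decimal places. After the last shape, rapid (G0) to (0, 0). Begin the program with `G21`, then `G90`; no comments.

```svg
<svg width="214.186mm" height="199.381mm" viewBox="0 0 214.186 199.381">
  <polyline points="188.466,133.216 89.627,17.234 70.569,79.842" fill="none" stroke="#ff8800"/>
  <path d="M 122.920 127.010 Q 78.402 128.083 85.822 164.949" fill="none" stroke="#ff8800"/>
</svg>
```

G21
G90
G0 X188.466 Y66.165
M4 S881
G01 X89.627 Y182.147 F1397
G01 X70.569 Y119.539
M5
G0 X122.920 Y72.371
M4 S881
G01 X107.190 Y70.510 F1397
G01 X95.616 Y65.786
G01 X88.196 Y58.198
G01 X84.932 Y47.747
G01 X85.822 Y34.432
M5
G0 X0.000 Y0.000

viewBox `0 0 214.186 199.381` with mm width/height → 1 unit = 1 mm. Flip: y_m = 199.381 − y_svg.

**Shape 1** — `<polyline>` open polyline, stroke `#ff8800` → cut (S881, F1397). Machine vertices: (188.466,66.165) → (89.627,182.147) → (70.569,119.539). Open path.

**Shape 2** — `<path>` quadratic bezier, stroke `#ff8800` → cut (S881, F1397). Control points (SVG): P0=(122.920,127.010), P1=(78.402,128.083), P2=(85.822,164.949); sampled at t=k/5. Machine vertices: (122.920,72.371) → (107.190,70.510) → (95.616,65.786) → (88.196,58.198) → (84.932,47.747) → (85.822,34.432). Open path.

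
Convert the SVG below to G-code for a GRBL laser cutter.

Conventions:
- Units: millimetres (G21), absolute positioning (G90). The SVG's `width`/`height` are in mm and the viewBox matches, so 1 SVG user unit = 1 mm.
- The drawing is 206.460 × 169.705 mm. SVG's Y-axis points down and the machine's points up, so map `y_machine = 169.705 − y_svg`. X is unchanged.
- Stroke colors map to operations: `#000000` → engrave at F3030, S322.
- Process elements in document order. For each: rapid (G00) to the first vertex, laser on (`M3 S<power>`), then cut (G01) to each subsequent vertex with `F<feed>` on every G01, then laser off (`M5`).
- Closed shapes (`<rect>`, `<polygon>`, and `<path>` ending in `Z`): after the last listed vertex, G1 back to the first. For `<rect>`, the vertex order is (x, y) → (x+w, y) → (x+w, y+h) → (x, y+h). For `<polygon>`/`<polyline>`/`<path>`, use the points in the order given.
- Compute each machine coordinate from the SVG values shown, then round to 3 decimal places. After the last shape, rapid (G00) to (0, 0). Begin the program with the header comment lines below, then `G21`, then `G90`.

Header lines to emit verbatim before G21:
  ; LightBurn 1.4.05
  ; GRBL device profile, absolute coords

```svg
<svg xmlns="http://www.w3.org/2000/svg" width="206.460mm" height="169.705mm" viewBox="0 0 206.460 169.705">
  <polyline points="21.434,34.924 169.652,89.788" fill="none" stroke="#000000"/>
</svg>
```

1 u = 1 mm; y_m = 169.705 − y.

[1] `<polyline>` line segment, #000000→engrave S322 F3030: (21.434,134.781) → (169.652,79.917)

; LightBurn 1.4.05
; GRBL device profile, absolute coords
G21
G90
G00 X21.434 Y134.781
M3 S322
G01 X169.652 Y79.917 F3030
M5
G00 X0.000 Y0.000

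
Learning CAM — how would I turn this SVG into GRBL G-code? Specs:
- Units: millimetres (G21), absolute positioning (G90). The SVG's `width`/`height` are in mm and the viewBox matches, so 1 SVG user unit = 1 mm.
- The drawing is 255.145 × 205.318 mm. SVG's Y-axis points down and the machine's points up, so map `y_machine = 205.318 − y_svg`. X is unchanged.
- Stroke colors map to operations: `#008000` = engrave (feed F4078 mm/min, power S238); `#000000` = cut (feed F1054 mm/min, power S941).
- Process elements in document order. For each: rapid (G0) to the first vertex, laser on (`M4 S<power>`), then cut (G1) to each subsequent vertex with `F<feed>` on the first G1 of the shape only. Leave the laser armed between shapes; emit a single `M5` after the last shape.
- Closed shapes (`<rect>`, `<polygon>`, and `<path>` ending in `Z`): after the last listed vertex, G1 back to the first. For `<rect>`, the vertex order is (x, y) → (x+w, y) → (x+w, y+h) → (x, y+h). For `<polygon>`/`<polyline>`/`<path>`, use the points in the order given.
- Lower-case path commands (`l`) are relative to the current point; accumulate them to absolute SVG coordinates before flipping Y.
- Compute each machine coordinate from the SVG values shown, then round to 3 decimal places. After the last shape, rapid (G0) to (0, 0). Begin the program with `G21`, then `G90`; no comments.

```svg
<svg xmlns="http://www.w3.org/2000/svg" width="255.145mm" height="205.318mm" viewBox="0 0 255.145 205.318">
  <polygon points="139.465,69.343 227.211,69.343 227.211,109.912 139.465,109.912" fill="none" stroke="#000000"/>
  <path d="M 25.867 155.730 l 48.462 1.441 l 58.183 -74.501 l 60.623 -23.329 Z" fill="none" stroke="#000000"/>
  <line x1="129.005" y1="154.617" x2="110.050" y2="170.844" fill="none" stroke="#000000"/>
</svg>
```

G21
G90
G0 X139.465 Y135.975
M4 S941
G1 X227.211 Y135.975 F1054
G1 X227.211 Y95.406
G1 X139.465 Y95.406
G1 X139.465 Y135.975
G0 X25.867 Y49.588
M4 S941
G1 X74.329 Y48.147 F1054
G1 X132.512 Y122.648
G1 X193.135 Y145.977
G1 X25.867 Y49.588
G0 X129.005 Y50.701
M4 S941
G1 X110.050 Y34.474 F1054
M5
G0 X0.000 Y0.000

Since the viewBox matches the mm dimensions, user units are millimetres directly. The only transform is the Y-flip y_m = 205.318 − y_svg.

Shape 1 is a rectangle drawn with `<polygon>`. Its stroke #000000 means cut at S941, F1054. After flipping Y the toolpath is (139.465,135.975) → (227.211,135.975) → (227.211,95.406) → (139.465,95.406) → (139.465,135.975), returning to the start.

Shape 2 is a closed polygon drawn with `<path>`. Its stroke #000000 means cut at S941, F1054. After flipping Y the toolpath is (25.867,49.588) → (74.329,48.147) → (132.512,122.648) → (193.135,145.977) → (25.867,49.588), returning to the start.

Shape 3 is a line segment drawn with `<line>`. Its stroke #000000 means cut at S941, F1054. After flipping Y the toolpath is (129.005,50.701) → (110.050,34.474).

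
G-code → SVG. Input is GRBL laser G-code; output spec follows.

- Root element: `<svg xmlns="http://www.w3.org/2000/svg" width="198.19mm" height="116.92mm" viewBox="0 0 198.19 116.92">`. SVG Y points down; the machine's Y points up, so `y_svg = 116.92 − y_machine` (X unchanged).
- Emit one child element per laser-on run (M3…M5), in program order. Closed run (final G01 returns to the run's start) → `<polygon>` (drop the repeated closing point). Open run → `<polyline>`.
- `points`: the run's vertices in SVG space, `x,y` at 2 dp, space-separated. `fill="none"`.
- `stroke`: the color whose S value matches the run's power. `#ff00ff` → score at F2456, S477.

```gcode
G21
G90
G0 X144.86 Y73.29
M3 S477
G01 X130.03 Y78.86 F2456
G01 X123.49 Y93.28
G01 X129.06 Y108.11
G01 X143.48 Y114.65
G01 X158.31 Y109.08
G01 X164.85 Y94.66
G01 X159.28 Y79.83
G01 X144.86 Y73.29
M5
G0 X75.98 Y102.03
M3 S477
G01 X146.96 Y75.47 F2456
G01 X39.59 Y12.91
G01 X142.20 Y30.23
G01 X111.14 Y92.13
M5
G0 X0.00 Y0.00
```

<svg xmlns="http://www.w3.org/2000/svg" width="198.19mm" height="116.92mm" viewBox="0 0 198.19 116.92">
  <polygon points="144.86,43.63 130.03,38.06 123.49,23.64 129.06,8.81 143.48,2.27 158.31,7.84 164.85,22.26 159.28,37.09" fill="none" stroke="#ff00ff"/>
  <polyline points="75.98,14.89 146.96,41.45 39.59,104.01 142.20,86.69 111.14,24.79" fill="none" stroke="#ff00ff"/>
</svg>

y_svg = 116.92 − y_m. Every run uses S477, so all elements get stroke `#ff00ff` (score).

[1] closed run; points: 144.86,43.63 130.03,38.06 123.49,23.64 129.06,8.81 143.48,2.27 158.31,7.84 164.85,22.26 159.28,37.09

[2] open run; points: 75.98,14.89 146.96,41.45 39.59,104.01 142.20,86.69 111.14,24.79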